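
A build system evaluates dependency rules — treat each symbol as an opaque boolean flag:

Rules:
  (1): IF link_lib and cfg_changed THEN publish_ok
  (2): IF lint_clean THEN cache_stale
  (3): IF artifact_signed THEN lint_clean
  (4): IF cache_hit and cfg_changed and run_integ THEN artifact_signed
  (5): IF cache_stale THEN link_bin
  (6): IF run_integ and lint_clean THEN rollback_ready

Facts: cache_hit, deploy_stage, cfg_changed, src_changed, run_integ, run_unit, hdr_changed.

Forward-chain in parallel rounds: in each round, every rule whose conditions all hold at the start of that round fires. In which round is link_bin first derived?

Round 1: (4) [IF cache_hit and cfg_changed and run_integ THEN artifact_signed]. New: artifact_signed.
Round 2: (3) [IF artifact_signed THEN lint_clean]. New: lint_clean.
Round 3: (2) [IF lint_clean THEN cache_stale]; (6) [IF run_integ and lint_clean THEN rollback_ready]. New: cache_stale, rollback_ready.
Round 4: (5) [IF cache_stale THEN link_bin]. New: link_bin.
link_bin first appears in round 4.

4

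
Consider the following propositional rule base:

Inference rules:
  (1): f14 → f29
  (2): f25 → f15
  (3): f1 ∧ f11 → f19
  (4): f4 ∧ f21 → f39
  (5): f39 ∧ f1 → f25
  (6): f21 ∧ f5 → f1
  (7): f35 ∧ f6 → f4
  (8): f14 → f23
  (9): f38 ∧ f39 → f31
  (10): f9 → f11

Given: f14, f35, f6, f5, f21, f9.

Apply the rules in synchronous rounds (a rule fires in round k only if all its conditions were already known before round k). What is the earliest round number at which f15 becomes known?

4

[1] (1) [f14 → f29]; (6) [f21 ∧ f5 → f1]; (7) [f35 ∧ f6 → f4]; (8) [f14 → f23]; (10) [f9 → f11]. ⇒ new: f29, f1, f4, f23, f11.
[2] (3) [f1 ∧ f11 → f19]; (4) [f4 ∧ f21 → f39]. ⇒ new: f19, f39.
[3] (5) [f39 ∧ f1 → f25]. ⇒ new: f25.
[4] (2) [f25 → f15]. ⇒ new: f15.
f15 first appears in round 4.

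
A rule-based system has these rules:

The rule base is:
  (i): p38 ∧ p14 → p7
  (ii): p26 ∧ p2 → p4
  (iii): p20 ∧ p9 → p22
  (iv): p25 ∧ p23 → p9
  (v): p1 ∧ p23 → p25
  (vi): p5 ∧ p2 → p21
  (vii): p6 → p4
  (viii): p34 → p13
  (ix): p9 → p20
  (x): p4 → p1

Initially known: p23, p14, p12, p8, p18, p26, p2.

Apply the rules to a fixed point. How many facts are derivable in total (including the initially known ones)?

Round 1 fires (ii), giving p4.
Round 2 fires (x), giving p1.
Round 3 fires (v), giving p25.
Round 4 fires (iv), giving p9.
Round 5 fires (ix), giving p20.
Round 6 fires (iii), giving p22.
Closure: {p1, p12, p14, p18, p2, p20, p22, p23, p25, p26, p4, p8, p9} — 13 facts.

13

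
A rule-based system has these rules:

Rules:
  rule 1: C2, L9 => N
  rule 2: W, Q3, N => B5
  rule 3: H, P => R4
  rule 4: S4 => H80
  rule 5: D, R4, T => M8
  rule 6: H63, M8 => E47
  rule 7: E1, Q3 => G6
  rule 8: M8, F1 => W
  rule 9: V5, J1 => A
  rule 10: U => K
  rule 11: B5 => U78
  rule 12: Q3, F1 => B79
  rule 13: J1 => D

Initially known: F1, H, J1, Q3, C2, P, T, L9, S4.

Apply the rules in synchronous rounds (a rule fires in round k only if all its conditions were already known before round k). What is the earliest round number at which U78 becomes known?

Round 1: rule 1 [C2, L9 => N]; rule 3 [H, P => R4]; rule 4 [S4 => H80]; rule 12 [Q3, F1 => B79]; rule 13 [J1 => D]. Adds N, R4, H80, B79, D.
Round 2: rule 5 [D, R4, T => M8]. Adds M8.
Round 3: rule 8 [M8, F1 => W]. Adds W.
Round 4: rule 2 [W, Q3, N => B5]. Adds B5.
Round 5: rule 11 [B5 => U78]. Adds U78.
U78 first appears in round 5.

5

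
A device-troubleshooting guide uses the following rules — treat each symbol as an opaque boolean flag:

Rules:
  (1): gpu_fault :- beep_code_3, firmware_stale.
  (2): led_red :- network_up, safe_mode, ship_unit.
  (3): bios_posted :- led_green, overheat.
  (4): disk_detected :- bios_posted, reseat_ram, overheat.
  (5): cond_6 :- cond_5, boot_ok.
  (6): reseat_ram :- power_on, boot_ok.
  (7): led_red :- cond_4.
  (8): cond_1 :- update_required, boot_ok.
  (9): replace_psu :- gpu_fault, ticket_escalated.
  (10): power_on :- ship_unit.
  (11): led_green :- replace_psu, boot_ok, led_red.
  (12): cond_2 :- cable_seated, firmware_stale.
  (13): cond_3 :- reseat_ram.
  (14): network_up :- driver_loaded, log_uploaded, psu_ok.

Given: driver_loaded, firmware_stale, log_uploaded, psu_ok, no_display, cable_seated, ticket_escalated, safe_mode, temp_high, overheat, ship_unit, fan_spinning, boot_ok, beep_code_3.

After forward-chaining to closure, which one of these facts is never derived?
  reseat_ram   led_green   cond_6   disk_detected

Round 1 — (1), (10), (12), (14), derive gpu_fault, power_on, cond_2, network_up.
Round 2 — (2), (6), (9), derive led_red, reseat_ram, replace_psu.
Round 3 — (11), (13), derive led_green, cond_3.
Round 4 — (3), derive bios_posted.
Round 5 — (4), derive disk_detected.
Derived: disk_detected (round 5), reseat_ram (round 2), led_green (round 3). cond_6 never appears in any round.

cond_6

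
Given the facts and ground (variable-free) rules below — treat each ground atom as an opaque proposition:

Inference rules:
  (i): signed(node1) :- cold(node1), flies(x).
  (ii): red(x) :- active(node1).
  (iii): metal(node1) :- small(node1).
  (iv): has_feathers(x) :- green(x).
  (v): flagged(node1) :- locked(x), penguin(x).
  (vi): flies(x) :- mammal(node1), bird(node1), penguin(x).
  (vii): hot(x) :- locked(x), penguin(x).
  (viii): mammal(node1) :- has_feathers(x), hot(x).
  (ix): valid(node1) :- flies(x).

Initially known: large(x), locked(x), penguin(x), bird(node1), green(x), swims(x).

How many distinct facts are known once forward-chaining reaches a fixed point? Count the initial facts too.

Round 1 — (iv), (v), (vii), derive has_feathers(x), flagged(node1), hot(x).
Round 2 — (viii), derive mammal(node1).
Round 3 — (vi), derive flies(x).
Round 4 — (ix), derive valid(node1).
Closure: {bird(node1), flagged(node1), flies(x), green(x), has_feathers(x), hot(x), large(x), locked(x), mammal(node1), penguin(x), swims(x), valid(node1)} — 12 facts.

12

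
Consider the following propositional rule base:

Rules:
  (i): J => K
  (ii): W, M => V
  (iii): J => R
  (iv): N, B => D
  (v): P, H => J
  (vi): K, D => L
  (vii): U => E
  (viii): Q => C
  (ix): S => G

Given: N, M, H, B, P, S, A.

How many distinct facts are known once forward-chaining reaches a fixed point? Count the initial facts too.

Round 1: (iv) [N, B => D]; (v) [P, H => J]; (ix) [S => G]. Adds D, J, G.
Round 2: (i) [J => K]; (iii) [J => R]. Adds K, R.
Round 3: (vi) [K, D => L]. Adds L.
Closure: {A, B, D, G, H, J, K, L, M, N, P, R, S} — 13 facts.

13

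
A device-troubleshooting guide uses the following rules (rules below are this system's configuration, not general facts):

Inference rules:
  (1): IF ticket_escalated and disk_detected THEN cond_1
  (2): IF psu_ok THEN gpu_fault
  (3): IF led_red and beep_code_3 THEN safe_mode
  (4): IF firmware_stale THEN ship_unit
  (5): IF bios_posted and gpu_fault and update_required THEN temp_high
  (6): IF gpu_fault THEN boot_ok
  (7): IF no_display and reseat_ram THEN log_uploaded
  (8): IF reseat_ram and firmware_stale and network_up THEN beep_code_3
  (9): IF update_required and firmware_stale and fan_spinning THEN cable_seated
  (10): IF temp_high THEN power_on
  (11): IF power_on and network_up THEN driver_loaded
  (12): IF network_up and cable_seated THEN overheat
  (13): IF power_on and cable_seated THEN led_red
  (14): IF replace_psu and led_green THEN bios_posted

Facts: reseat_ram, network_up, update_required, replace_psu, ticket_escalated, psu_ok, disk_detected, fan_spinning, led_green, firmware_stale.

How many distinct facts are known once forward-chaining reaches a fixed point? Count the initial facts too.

Round 1: (1) [IF ticket_escalated and disk_detected THEN cond_1]; (2) [IF psu_ok THEN gpu_fault]; (4) [IF firmware_stale THEN ship_unit]; (8) [IF reseat_ram and firmware_stale and network_up THEN beep_code_3]; (9) [IF update_required and firmware_stale and fan_spinning THEN cable_seated]; (14) [IF replace_psu and led_green THEN bios_posted]. Adds cond_1, gpu_fault, ship_unit, beep_code_3, cable_seated, bios_posted.
Round 2: (5) [IF bios_posted and gpu_fault and update_required THEN temp_high]; (6) [IF gpu_fault THEN boot_ok]; (12) [IF network_up and cable_seated THEN overheat]. Adds temp_high, boot_ok, overheat.
Round 3: (10) [IF temp_high THEN power_on]. Adds power_on.
Round 4: (11) [IF power_on and network_up THEN driver_loaded]; (13) [IF power_on and cable_seated THEN led_red]. Adds driver_loaded, led_red.
Round 5: (3) [IF led_red and beep_code_3 THEN safe_mode]. Adds safe_mode.
Closure: {beep_code_3, bios_posted, boot_ok, cable_seated, cond_1, disk_detected, driver_loaded, fan_spinning, firmware_stale, gpu_fault, led_green, led_red, network_up, overheat, power_on, psu_ok, replace_psu, reseat_ram, safe_mode, ship_unit, temp_high, ticket_escalated, update_required} — 23 facts.

23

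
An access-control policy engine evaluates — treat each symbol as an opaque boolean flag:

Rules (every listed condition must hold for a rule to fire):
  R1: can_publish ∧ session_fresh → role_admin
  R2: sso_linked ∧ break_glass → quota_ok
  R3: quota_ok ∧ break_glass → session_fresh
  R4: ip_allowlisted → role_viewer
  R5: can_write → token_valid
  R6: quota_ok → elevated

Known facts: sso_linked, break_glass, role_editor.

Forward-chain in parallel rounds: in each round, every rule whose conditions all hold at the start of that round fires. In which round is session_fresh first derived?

[1] R2 [sso_linked ∧ break_glass → quota_ok]. ⇒ new: quota_ok.
[2] R3 [quota_ok ∧ break_glass → session_fresh]; R6 [quota_ok → elevated]. ⇒ new: session_fresh, elevated.
session_fresh first appears in round 2.

2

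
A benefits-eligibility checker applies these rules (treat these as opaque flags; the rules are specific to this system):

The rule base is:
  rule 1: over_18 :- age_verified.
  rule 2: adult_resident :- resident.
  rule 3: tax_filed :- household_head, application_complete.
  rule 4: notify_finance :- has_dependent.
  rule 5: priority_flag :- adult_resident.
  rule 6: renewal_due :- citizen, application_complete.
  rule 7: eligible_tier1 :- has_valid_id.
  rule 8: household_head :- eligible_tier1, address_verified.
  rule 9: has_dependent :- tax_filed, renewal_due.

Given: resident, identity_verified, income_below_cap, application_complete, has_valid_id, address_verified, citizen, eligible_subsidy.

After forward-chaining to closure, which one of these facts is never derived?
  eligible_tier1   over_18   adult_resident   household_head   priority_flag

over_18

Round 1: rule 2 [adult_resident :- resident.]; rule 6 [renewal_due :- citizen, application_complete.]; rule 7 [eligible_tier1 :- has_valid_id.]. Adds adult_resident, renewal_due, eligible_tier1.
Round 2: rule 5 [priority_flag :- adult_resident.]; rule 8 [household_head :- eligible_tier1, address_verified.]. Adds priority_flag, household_head.
Round 3: rule 3 [tax_filed :- household_head, application_complete.]. Adds tax_filed.
Round 4: rule 9 [has_dependent :- tax_filed, renewal_due.]. Adds has_dependent.
Round 5: rule 4 [notify_finance :- has_dependent.]. Adds notify_finance.
Derived: priority_flag (round 2), eligible_tier1 (round 1), adult_resident (round 1), household_head (round 2). over_18 never appears in any round.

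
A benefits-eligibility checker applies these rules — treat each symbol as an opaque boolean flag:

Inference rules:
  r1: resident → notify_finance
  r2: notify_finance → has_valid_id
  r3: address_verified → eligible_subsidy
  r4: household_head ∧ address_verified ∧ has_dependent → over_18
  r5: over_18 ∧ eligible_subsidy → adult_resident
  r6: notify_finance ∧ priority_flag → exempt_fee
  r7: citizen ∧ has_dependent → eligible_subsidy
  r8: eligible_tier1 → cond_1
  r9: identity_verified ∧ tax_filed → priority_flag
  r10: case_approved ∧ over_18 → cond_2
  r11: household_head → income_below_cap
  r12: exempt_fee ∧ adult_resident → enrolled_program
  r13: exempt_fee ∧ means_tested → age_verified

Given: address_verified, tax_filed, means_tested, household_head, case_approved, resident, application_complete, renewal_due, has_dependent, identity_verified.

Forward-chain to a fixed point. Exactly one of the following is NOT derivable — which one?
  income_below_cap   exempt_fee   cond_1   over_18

cond_1

[1] r1 [resident → notify_finance]; r3 [address_verified → eligible_subsidy]; r4 [household_head ∧ address_verified ∧ has_dependent → over_18]; r9 [identity_verified ∧ tax_filed → priority_flag]; r11 [household_head → income_below_cap]. ⇒ new: notify_finance, eligible_subsidy, over_18, priority_flag, income_below_cap.
[2] r2 [notify_finance → has_valid_id]; r5 [over_18 ∧ eligible_subsidy → adult_resident]; r6 [notify_finance ∧ priority_flag → exempt_fee]; r10 [case_approved ∧ over_18 → cond_2]. ⇒ new: has_valid_id, adult_resident, exempt_fee, cond_2.
[3] r12 [exempt_fee ∧ adult_resident → enrolled_program]; r13 [exempt_fee ∧ means_tested → age_verified]. ⇒ new: enrolled_program, age_verified.
Derived: exempt_fee (round 2), income_below_cap (round 1), over_18 (round 1). cond_1 never appears in any round.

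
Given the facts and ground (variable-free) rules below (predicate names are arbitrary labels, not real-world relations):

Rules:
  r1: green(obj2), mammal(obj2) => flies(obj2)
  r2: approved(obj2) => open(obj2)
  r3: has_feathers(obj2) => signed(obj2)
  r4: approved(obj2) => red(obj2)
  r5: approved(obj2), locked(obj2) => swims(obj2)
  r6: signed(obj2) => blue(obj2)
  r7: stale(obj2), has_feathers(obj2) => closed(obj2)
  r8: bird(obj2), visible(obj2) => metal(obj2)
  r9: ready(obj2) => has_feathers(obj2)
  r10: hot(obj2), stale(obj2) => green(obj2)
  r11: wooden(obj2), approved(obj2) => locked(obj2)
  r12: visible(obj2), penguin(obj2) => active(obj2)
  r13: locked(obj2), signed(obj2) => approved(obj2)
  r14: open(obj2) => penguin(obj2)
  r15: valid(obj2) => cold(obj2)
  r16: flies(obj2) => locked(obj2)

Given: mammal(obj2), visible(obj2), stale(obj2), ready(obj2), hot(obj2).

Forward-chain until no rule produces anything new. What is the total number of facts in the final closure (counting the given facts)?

18

Round 1: r9 [ready(obj2) => has_feathers(obj2)]; r10 [hot(obj2), stale(obj2) => green(obj2)]. Adds has_feathers(obj2), green(obj2).
Round 2: r1 [green(obj2), mammal(obj2) => flies(obj2)]; r3 [has_feathers(obj2) => signed(obj2)]; r7 [stale(obj2), has_feathers(obj2) => closed(obj2)]. Adds flies(obj2), signed(obj2), closed(obj2).
Round 3: r6 [signed(obj2) => blue(obj2)]; r16 [flies(obj2) => locked(obj2)]. Adds blue(obj2), locked(obj2).
Round 4: r13 [locked(obj2), signed(obj2) => approved(obj2)]. Adds approved(obj2).
Round 5: r2 [approved(obj2) => open(obj2)]; r4 [approved(obj2) => red(obj2)]; r5 [approved(obj2), locked(obj2) => swims(obj2)]. Adds open(obj2), red(obj2), swims(obj2).
Round 6: r14 [open(obj2) => penguin(obj2)]. Adds penguin(obj2).
Round 7: r12 [visible(obj2), penguin(obj2) => active(obj2)]. Adds active(obj2).
Closure: {active(obj2), approved(obj2), blue(obj2), closed(obj2), flies(obj2), green(obj2), has_feathers(obj2), hot(obj2), locked(obj2), mammal(obj2), open(obj2), penguin(obj2), ready(obj2), red(obj2), signed(obj2), stale(obj2), swims(obj2), visible(obj2)} — 18 facts.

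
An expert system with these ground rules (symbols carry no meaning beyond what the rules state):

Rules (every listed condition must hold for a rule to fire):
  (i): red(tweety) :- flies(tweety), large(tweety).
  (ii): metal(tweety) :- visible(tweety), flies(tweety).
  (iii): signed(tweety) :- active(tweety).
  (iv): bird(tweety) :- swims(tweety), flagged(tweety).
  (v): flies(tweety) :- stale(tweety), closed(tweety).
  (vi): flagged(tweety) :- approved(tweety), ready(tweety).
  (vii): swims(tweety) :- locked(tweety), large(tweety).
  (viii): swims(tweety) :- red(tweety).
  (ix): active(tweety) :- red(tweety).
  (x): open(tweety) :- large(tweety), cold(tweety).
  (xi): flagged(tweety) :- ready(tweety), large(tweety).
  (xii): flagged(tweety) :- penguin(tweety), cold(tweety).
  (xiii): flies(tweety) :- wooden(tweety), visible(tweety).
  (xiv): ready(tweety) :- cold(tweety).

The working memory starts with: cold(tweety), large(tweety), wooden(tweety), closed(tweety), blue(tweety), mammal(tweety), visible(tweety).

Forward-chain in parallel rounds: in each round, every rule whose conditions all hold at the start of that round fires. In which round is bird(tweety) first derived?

[1] (x) [open(tweety) :- large(tweety), cold(tweety).]; (xiii) [flies(tweety) :- wooden(tweety), visible(tweety).]; (xiv) [ready(tweety) :- cold(tweety).]. ⇒ new: open(tweety), flies(tweety), ready(tweety).
[2] (i) [red(tweety) :- flies(tweety), large(tweety).]; (ii) [metal(tweety) :- visible(tweety), flies(tweety).]; (xi) [flagged(tweety) :- ready(tweety), large(tweety).]. ⇒ new: red(tweety), metal(tweety), flagged(tweety).
[3] (viii) [swims(tweety) :- red(tweety).]; (ix) [active(tweety) :- red(tweety).]. ⇒ new: swims(tweety), active(tweety).
[4] (iii) [signed(tweety) :- active(tweety).]; (iv) [bird(tweety) :- swims(tweety), flagged(tweety).]. ⇒ new: signed(tweety), bird(tweety).
bird(tweety) first appears in round 4.

4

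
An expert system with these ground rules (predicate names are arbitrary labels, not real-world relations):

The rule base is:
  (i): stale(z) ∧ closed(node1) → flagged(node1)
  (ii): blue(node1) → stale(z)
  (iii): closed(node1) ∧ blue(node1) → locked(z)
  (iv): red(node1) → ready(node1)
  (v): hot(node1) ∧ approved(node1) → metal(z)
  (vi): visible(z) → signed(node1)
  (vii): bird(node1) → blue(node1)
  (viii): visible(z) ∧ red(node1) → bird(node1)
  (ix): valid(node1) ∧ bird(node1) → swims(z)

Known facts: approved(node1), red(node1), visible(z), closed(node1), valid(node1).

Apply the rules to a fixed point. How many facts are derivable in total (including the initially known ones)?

[1] (iv) [red(node1) → ready(node1)]; (vi) [visible(z) → signed(node1)]; (viii) [visible(z) ∧ red(node1) → bird(node1)]. ⇒ new: ready(node1), signed(node1), bird(node1).
[2] (vii) [bird(node1) → blue(node1)]; (ix) [valid(node1) ∧ bird(node1) → swims(z)]. ⇒ new: blue(node1), swims(z).
[3] (ii) [blue(node1) → stale(z)]; (iii) [closed(node1) ∧ blue(node1) → locked(z)]. ⇒ new: stale(z), locked(z).
[4] (i) [stale(z) ∧ closed(node1) → flagged(node1)]. ⇒ new: flagged(node1).
Closure: {approved(node1), bird(node1), blue(node1), closed(node1), flagged(node1), locked(z), ready(node1), red(node1), signed(node1), stale(z), swims(z), valid(node1), visible(z)} — 13 facts.

13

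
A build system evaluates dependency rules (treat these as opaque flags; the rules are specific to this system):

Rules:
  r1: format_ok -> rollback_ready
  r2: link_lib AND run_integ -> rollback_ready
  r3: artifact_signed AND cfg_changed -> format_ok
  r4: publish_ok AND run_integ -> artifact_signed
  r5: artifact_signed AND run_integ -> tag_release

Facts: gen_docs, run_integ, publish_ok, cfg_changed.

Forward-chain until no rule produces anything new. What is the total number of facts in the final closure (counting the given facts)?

8

Round 1: r4 [publish_ok AND run_integ -> artifact_signed]. New: artifact_signed.
Round 2: r3 [artifact_signed AND cfg_changed -> format_ok]; r5 [artifact_signed AND run_integ -> tag_release]. New: format_ok, tag_release.
Round 3: r1 [format_ok -> rollback_ready]. New: rollback_ready.
Closure: {artifact_signed, cfg_changed, format_ok, gen_docs, publish_ok, rollback_ready, run_integ, tag_release} — 8 facts.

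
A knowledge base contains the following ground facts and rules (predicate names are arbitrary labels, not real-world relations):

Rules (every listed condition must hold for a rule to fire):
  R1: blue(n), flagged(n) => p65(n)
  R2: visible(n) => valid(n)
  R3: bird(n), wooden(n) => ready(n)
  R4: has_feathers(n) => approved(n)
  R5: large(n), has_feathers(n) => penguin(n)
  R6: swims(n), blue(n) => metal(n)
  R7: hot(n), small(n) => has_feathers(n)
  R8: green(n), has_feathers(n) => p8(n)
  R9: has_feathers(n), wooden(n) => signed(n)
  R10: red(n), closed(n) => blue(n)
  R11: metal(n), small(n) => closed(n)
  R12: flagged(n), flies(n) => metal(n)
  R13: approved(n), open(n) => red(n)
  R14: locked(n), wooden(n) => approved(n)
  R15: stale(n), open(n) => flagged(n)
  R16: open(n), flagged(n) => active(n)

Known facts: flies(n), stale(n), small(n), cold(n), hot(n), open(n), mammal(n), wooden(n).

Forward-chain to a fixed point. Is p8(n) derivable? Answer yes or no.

no

Round 1: R7 [hot(n), small(n) => has_feathers(n)]; R15 [stale(n), open(n) => flagged(n)]. Adds has_feathers(n), flagged(n).
Round 2: R4 [has_feathers(n) => approved(n)]; R9 [has_feathers(n), wooden(n) => signed(n)]; R12 [flagged(n), flies(n) => metal(n)]; R16 [open(n), flagged(n) => active(n)]. Adds approved(n), signed(n), metal(n), active(n).
Round 3: R11 [metal(n), small(n) => closed(n)]; R13 [approved(n), open(n) => red(n)]. Adds closed(n), red(n).
Round 4: R10 [red(n), closed(n) => blue(n)]. Adds blue(n).
Round 5: R1 [blue(n), flagged(n) => p65(n)]. Adds p65(n).
Fixed point reached. p8(n) is concluded only by R8; R8 needs green(n) (never derived).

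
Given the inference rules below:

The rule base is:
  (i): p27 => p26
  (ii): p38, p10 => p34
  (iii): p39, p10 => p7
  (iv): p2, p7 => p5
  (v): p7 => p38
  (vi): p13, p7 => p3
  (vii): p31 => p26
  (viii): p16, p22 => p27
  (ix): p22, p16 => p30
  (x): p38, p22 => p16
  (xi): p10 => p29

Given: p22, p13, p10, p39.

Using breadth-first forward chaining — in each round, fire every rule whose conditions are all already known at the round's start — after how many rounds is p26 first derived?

5

Round 1: (iii) [p39, p10 => p7]; (xi) [p10 => p29]. New: p7, p29.
Round 2: (v) [p7 => p38]; (vi) [p13, p7 => p3]. New: p38, p3.
Round 3: (ii) [p38, p10 => p34]; (x) [p38, p22 => p16]. New: p34, p16.
Round 4: (viii) [p16, p22 => p27]; (ix) [p22, p16 => p30]. New: p27, p30.
Round 5: (i) [p27 => p26]. New: p26.
p26 first appears in round 5.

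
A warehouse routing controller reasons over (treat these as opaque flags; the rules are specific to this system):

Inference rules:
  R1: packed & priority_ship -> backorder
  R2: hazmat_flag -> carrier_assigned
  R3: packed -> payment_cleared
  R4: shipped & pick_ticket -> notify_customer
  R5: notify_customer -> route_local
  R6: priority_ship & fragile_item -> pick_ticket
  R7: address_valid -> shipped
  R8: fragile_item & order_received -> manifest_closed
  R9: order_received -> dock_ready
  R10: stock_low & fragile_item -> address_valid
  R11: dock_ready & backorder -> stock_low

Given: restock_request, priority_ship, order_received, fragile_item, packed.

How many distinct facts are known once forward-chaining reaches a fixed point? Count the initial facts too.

Round 1: R1 [packed & priority_ship -> backorder]; R3 [packed -> payment_cleared]; R6 [priority_ship & fragile_item -> pick_ticket]; R8 [fragile_item & order_received -> manifest_closed]; R9 [order_received -> dock_ready]. Adds backorder, payment_cleared, pick_ticket, manifest_closed, dock_ready.
Round 2: R11 [dock_ready & backorder -> stock_low]. Adds stock_low.
Round 3: R10 [stock_low & fragile_item -> address_valid]. Adds address_valid.
Round 4: R7 [address_valid -> shipped]. Adds shipped.
Round 5: R4 [shipped & pick_ticket -> notify_customer]. Adds notify_customer.
Round 6: R5 [notify_customer -> route_local]. Adds route_local.
Closure: {address_valid, backorder, dock_ready, fragile_item, manifest_closed, notify_customer, order_received, packed, payment_cleared, pick_ticket, priority_ship, restock_request, route_local, shipped, stock_low} — 15 facts.

15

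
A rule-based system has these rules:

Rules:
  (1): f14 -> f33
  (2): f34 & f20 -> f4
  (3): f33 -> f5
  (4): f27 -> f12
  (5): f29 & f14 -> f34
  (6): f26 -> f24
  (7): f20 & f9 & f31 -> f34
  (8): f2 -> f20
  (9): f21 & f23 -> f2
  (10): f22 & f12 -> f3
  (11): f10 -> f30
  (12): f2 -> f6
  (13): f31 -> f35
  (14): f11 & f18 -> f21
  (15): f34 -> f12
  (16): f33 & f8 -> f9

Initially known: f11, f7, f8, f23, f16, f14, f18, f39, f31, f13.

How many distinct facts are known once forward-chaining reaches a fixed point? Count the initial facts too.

21

Round 1: (1) [f14 -> f33]; (13) [f31 -> f35]; (14) [f11 & f18 -> f21]. New: f33, f35, f21.
Round 2: (3) [f33 -> f5]; (9) [f21 & f23 -> f2]; (16) [f33 & f8 -> f9]. New: f5, f2, f9.
Round 3: (8) [f2 -> f20]; (12) [f2 -> f6]. New: f20, f6.
Round 4: (7) [f20 & f9 & f31 -> f34]. New: f34.
Round 5: (2) [f34 & f20 -> f4]; (15) [f34 -> f12]. New: f4, f12.
Closure: {f11, f12, f13, f14, f16, f18, f2, f20, f21, f23, f31, f33, f34, f35, f39, f4, f5, f6, f7, f8, f9} — 21 facts.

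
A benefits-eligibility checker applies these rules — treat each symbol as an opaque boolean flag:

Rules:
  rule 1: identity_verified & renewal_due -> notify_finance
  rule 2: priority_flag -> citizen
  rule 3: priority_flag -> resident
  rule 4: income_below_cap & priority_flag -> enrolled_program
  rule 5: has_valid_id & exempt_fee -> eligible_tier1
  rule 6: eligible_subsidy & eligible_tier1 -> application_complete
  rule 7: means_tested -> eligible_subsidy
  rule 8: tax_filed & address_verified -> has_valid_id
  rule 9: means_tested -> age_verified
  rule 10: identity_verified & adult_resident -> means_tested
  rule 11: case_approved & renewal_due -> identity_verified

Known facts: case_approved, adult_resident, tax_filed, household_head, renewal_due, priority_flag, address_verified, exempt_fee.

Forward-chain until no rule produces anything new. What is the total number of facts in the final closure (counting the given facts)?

18

Round 1: rule 2 [priority_flag -> citizen]; rule 3 [priority_flag -> resident]; rule 8 [tax_filed & address_verified -> has_valid_id]; rule 11 [case_approved & renewal_due -> identity_verified]. New: citizen, resident, has_valid_id, identity_verified.
Round 2: rule 1 [identity_verified & renewal_due -> notify_finance]; rule 5 [has_valid_id & exempt_fee -> eligible_tier1]; rule 10 [identity_verified & adult_resident -> means_tested]. New: notify_finance, eligible_tier1, means_tested.
Round 3: rule 7 [means_tested -> eligible_subsidy]; rule 9 [means_tested -> age_verified]. New: eligible_subsidy, age_verified.
Round 4: rule 6 [eligible_subsidy & eligible_tier1 -> application_complete]. New: application_complete.
Closure: {address_verified, adult_resident, age_verified, application_complete, case_approved, citizen, eligible_subsidy, eligible_tier1, exempt_fee, has_valid_id, household_head, identity_verified, means_tested, notify_finance, priority_flag, renewal_due, resident, tax_filed} — 18 facts.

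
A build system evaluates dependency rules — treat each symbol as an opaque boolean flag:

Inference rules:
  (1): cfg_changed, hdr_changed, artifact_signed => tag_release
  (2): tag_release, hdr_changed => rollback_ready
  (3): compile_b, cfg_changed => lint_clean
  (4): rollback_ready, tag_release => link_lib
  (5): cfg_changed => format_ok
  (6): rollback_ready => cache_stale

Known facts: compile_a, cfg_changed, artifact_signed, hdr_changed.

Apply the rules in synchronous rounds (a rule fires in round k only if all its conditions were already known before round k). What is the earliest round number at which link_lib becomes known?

3

Round 1: (1) [cfg_changed, hdr_changed, artifact_signed => tag_release]; (5) [cfg_changed => format_ok]. Adds tag_release, format_ok.
Round 2: (2) [tag_release, hdr_changed => rollback_ready]. Adds rollback_ready.
Round 3: (4) [rollback_ready, tag_release => link_lib]; (6) [rollback_ready => cache_stale]. Adds link_lib, cache_stale.
link_lib first appears in round 3.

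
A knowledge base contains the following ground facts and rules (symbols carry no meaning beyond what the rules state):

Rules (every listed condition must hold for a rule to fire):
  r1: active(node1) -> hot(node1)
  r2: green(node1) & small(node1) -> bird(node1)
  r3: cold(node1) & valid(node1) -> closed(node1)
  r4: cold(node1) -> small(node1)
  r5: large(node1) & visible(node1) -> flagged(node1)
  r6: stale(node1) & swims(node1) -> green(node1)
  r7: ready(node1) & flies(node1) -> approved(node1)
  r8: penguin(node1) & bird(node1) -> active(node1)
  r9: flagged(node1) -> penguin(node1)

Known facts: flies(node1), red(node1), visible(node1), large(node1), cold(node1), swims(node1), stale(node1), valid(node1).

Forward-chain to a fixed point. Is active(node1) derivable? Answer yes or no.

yes

Round 1: r3 [cold(node1) & valid(node1) -> closed(node1)]; r4 [cold(node1) -> small(node1)]; r5 [large(node1) & visible(node1) -> flagged(node1)]; r6 [stale(node1) & swims(node1) -> green(node1)]. Adds closed(node1), small(node1), flagged(node1), green(node1).
Round 2: r2 [green(node1) & small(node1) -> bird(node1)]; r9 [flagged(node1) -> penguin(node1)]. Adds bird(node1), penguin(node1).
Round 3: r8 [penguin(node1) & bird(node1) -> active(node1)]. Adds active(node1).
Round 4: r1 [active(node1) -> hot(node1)]. Adds hot(node1).
active(node1) appears in round 3, so it is derivable.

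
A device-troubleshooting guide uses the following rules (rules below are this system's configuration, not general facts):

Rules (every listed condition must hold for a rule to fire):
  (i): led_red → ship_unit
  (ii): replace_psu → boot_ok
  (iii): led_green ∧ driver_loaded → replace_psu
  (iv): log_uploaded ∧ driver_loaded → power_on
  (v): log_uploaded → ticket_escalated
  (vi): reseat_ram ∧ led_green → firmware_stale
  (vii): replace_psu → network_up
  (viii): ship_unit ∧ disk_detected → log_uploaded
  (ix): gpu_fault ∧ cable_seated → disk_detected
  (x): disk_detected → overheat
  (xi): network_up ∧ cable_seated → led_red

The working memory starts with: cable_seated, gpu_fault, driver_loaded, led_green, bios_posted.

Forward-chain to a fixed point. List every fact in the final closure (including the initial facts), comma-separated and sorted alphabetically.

bios_posted, boot_ok, cable_seated, disk_detected, driver_loaded, gpu_fault, led_green, led_red, log_uploaded, network_up, overheat, power_on, replace_psu, ship_unit, ticket_escalated

Round 1 — (iii), (ix), derive replace_psu, disk_detected.
Round 2 — (ii), (vii), (x), derive boot_ok, network_up, overheat.
Round 3 — (xi), derive led_red.
Round 4 — (i), derive ship_unit.
Round 5 — (viii), derive log_uploaded.
Round 6 — (iv), (v), derive power_on, ticket_escalated.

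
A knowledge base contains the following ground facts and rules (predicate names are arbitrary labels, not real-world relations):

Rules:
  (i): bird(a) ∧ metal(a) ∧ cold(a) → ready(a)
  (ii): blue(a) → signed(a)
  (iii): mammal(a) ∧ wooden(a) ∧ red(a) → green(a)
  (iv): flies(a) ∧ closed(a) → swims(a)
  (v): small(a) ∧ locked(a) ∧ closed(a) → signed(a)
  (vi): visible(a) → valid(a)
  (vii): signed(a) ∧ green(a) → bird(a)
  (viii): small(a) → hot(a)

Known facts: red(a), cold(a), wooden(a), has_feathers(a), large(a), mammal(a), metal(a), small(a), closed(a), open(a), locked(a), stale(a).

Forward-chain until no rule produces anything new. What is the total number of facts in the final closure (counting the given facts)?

17

Round 1: (iii) [mammal(a) ∧ wooden(a) ∧ red(a) → green(a)]; (v) [small(a) ∧ locked(a) ∧ closed(a) → signed(a)]; (viii) [small(a) → hot(a)]. New: green(a), signed(a), hot(a).
Round 2: (vii) [signed(a) ∧ green(a) → bird(a)]. New: bird(a).
Round 3: (i) [bird(a) ∧ metal(a) ∧ cold(a) → ready(a)]. New: ready(a).
Closure: {bird(a), closed(a), cold(a), green(a), has_feathers(a), hot(a), large(a), locked(a), mammal(a), metal(a), open(a), ready(a), red(a), signed(a), small(a), stale(a), wooden(a)} — 17 facts.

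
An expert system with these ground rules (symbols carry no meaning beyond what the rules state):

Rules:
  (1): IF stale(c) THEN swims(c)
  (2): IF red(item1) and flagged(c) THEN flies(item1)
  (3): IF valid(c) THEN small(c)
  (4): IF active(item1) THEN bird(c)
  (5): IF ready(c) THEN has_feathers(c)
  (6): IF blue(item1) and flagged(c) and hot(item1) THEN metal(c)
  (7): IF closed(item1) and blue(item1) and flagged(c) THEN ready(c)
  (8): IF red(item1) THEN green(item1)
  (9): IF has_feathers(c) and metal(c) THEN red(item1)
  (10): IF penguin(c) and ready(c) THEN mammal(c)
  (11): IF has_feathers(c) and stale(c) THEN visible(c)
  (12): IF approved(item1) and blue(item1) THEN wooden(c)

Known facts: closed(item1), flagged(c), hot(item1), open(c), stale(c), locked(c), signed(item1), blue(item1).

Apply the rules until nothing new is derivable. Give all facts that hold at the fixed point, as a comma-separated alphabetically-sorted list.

Round 1 fires (1), (6), (7), giving swims(c), metal(c), ready(c).
Round 2 fires (5), giving has_feathers(c).
Round 3 fires (9), (11), giving red(item1), visible(c).
Round 4 fires (2), (8), giving flies(item1), green(item1).

blue(item1), closed(item1), flagged(c), flies(item1), green(item1), has_feathers(c), hot(item1), locked(c), metal(c), open(c), ready(c), red(item1), signed(item1), stale(c), swims(c), visible(c)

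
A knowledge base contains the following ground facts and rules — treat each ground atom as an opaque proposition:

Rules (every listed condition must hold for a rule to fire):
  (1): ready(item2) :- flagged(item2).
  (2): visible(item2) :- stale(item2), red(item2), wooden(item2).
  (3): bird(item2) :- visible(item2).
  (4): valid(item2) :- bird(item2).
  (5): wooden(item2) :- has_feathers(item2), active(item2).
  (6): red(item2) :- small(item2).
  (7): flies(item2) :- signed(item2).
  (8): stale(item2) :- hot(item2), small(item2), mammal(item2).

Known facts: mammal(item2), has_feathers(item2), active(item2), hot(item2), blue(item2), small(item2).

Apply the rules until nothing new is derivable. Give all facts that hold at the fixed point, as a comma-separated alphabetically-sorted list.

active(item2), bird(item2), blue(item2), has_feathers(item2), hot(item2), mammal(item2), red(item2), small(item2), stale(item2), valid(item2), visible(item2), wooden(item2)

Round 1: (5) [wooden(item2) :- has_feathers(item2), active(item2).]; (6) [red(item2) :- small(item2).]; (8) [stale(item2) :- hot(item2), small(item2), mammal(item2).]. New: wooden(item2), red(item2), stale(item2).
Round 2: (2) [visible(item2) :- stale(item2), red(item2), wooden(item2).]. New: visible(item2).
Round 3: (3) [bird(item2) :- visible(item2).]. New: bird(item2).
Round 4: (4) [valid(item2) :- bird(item2).]. New: valid(item2).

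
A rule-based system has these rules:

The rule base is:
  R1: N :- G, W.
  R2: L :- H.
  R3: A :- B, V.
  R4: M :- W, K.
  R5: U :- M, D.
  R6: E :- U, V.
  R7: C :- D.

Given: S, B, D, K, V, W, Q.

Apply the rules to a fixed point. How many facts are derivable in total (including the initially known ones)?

12

Round 1: R3 [A :- B, V.]; R4 [M :- W, K.]; R7 [C :- D.]. New: A, M, C.
Round 2: R5 [U :- M, D.]. New: U.
Round 3: R6 [E :- U, V.]. New: E.
Closure: {A, B, C, D, E, K, M, Q, S, U, V, W} — 12 facts.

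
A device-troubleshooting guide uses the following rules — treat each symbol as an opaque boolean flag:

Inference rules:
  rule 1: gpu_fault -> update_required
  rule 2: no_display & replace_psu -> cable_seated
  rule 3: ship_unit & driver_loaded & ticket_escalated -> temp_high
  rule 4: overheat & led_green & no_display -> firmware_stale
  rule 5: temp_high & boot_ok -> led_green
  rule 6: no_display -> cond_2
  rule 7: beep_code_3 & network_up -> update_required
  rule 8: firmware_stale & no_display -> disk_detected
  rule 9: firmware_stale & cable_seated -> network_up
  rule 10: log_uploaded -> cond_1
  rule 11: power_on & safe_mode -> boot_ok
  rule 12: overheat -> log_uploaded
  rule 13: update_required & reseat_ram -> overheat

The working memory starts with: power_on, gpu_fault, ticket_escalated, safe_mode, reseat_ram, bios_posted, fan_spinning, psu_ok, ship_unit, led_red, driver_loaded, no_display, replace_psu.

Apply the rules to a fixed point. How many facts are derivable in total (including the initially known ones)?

25

[1] rule 1 [gpu_fault -> update_required]; rule 2 [no_display & replace_psu -> cable_seated]; rule 3 [ship_unit & driver_loaded & ticket_escalated -> temp_high]; rule 6 [no_display -> cond_2]; rule 11 [power_on & safe_mode -> boot_ok]. ⇒ new: update_required, cable_seated, temp_high, cond_2, boot_ok.
[2] rule 5 [temp_high & boot_ok -> led_green]; rule 13 [update_required & reseat_ram -> overheat]. ⇒ new: led_green, overheat.
[3] rule 4 [overheat & led_green & no_display -> firmware_stale]; rule 12 [overheat -> log_uploaded]. ⇒ new: firmware_stale, log_uploaded.
[4] rule 8 [firmware_stale & no_display -> disk_detected]; rule 9 [firmware_stale & cable_seated -> network_up]; rule 10 [log_uploaded -> cond_1]. ⇒ new: disk_detected, network_up, cond_1.
Closure: {bios_posted, boot_ok, cable_seated, cond_1, cond_2, disk_detected, driver_loaded, fan_spinning, firmware_stale, gpu_fault, led_green, led_red, log_uploaded, network_up, no_display, overheat, power_on, psu_ok, replace_psu, reseat_ram, safe_mode, ship_unit, temp_high, ticket_escalated, update_required} — 25 facts.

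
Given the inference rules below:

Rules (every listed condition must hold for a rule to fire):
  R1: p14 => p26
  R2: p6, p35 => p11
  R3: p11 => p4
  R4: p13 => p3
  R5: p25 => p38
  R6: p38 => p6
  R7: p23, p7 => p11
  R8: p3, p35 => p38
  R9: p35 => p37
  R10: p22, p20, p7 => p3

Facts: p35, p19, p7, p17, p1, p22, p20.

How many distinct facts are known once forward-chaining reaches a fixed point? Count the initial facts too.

13

Round 1: R9 [p35 => p37]; R10 [p22, p20, p7 => p3]. New: p37, p3.
Round 2: R8 [p3, p35 => p38]. New: p38.
Round 3: R6 [p38 => p6]. New: p6.
Round 4: R2 [p6, p35 => p11]. New: p11.
Round 5: R3 [p11 => p4]. New: p4.
Closure: {p1, p11, p17, p19, p20, p22, p3, p35, p37, p38, p4, p6, p7} — 13 facts.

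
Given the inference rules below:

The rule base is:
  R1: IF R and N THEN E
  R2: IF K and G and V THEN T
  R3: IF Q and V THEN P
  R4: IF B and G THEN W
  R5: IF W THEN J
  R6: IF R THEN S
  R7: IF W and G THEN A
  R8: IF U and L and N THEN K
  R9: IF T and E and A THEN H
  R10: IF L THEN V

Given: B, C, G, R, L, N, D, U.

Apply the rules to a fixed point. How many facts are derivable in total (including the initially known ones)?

17

Round 1 fires R1, R4, R6, R8, R10, giving E, W, S, K, V.
Round 2 fires R2, R5, R7, giving T, J, A.
Round 3 fires R9, giving H.
Closure: {A, B, C, D, E, G, H, J, K, L, N, R, S, T, U, V, W} — 17 facts.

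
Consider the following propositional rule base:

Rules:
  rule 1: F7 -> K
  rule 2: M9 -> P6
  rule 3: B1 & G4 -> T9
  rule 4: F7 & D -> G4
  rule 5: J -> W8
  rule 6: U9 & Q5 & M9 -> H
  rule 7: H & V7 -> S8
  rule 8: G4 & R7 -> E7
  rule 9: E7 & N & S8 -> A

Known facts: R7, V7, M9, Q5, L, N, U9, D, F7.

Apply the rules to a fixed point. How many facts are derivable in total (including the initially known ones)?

Round 1: rule 1 [F7 -> K]; rule 2 [M9 -> P6]; rule 4 [F7 & D -> G4]; rule 6 [U9 & Q5 & M9 -> H]. Adds K, P6, G4, H.
Round 2: rule 7 [H & V7 -> S8]; rule 8 [G4 & R7 -> E7]. Adds S8, E7.
Round 3: rule 9 [E7 & N & S8 -> A]. Adds A.
Closure: {A, D, E7, F7, G4, H, K, L, M9, N, P6, Q5, R7, S8, U9, V7} — 16 facts.

16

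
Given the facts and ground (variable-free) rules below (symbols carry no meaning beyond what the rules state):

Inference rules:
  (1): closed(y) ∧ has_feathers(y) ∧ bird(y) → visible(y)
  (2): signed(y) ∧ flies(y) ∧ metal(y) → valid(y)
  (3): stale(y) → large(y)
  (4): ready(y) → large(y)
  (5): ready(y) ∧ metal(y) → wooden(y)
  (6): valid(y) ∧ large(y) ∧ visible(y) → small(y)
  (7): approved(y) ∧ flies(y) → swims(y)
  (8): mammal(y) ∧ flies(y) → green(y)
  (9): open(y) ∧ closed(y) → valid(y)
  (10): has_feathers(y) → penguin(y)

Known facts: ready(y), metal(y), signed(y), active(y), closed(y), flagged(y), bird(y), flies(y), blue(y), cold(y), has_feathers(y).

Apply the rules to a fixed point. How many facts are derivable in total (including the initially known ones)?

Round 1 fires (1), (2), (4), (5), (10), giving visible(y), valid(y), large(y), wooden(y), penguin(y).
Round 2 fires (6), giving small(y).
Closure: {active(y), bird(y), blue(y), closed(y), cold(y), flagged(y), flies(y), has_feathers(y), large(y), metal(y), penguin(y), ready(y), signed(y), small(y), valid(y), visible(y), wooden(y)} — 17 facts.

17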